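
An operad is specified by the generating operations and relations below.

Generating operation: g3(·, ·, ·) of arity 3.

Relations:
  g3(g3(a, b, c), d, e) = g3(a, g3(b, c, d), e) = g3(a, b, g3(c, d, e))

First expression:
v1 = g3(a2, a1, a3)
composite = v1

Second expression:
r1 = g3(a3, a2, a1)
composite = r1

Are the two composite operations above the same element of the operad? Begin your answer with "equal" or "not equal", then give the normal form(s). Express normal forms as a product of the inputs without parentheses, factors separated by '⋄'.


not equal — first a2 ⋄ a1 ⋄ a3, second a3 ⋄ a2 ⋄ a1

Normal form of the first expression: a2 ⋄ a1 ⋄ a3
Normal form of the second expression: a3 ⋄ a2 ⋄ a1
No match — not equal.


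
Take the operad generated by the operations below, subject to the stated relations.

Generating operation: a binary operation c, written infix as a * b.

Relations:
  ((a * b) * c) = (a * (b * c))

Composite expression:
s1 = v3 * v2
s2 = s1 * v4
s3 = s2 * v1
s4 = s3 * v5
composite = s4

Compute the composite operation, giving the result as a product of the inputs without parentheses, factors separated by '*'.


Associativity of c dissolves the nesting; only the v-input order survives.
(v3 * v2) reduces to v3 * v2
((v3 * v2) * v4) reduces to v3 * v2 * v4
(((v3 * v2) * v4) * v1) reduces to v3 * v2 * v4 * v1
((((v3 * v2) * v4) * v1) * v5) reduces to v3 * v2 * v4 * v1 * v5

v3 * v2 * v4 * v1 * v5


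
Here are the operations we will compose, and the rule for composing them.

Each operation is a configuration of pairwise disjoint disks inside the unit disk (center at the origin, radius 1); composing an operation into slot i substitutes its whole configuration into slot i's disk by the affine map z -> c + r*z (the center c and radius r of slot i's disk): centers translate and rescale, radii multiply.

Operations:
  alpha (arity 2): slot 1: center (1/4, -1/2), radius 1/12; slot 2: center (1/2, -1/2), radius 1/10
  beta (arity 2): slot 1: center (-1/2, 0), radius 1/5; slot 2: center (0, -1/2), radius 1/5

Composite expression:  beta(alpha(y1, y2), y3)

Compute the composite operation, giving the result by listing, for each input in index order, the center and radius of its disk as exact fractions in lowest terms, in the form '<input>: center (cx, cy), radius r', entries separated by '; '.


Each y-disk chains the slot maps above it in beta; radii multiply.
for y1, the 2-step affine chain lands on center (-9/20, -1/10), radius 1/60
for y2, the 2-step affine chain lands on center (-2/5, -1/10), radius 1/50
for y3, the 1-step affine chain lands on center (0, -1/2), radius 1/5

y1: center (-9/20, -1/10), radius 1/60; y2: center (-2/5, -1/10), radius 1/50; y3: center (0, -1/2), radius 1/5


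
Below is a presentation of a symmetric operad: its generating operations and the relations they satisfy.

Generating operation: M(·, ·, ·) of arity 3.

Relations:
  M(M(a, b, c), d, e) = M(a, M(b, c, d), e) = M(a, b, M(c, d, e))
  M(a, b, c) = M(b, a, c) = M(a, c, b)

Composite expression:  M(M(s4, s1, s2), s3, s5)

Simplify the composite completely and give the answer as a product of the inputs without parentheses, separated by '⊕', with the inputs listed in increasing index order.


Key point: M commutes, so take the s-inputs in any fixed order.
M(s4, s1, s2) flattens to s4 ⊕ s1 ⊕ s2
M(M(s4, s1, s2), s3, s5) flattens to s4 ⊕ s1 ⊕ s2 ⊕ s3 ⊕ s5
sorting the factors by input index: s1 ⊕ s2 ⊕ s3 ⊕ s4 ⊕ s5

s1 ⊕ s2 ⊕ s3 ⊕ s4 ⊕ s5


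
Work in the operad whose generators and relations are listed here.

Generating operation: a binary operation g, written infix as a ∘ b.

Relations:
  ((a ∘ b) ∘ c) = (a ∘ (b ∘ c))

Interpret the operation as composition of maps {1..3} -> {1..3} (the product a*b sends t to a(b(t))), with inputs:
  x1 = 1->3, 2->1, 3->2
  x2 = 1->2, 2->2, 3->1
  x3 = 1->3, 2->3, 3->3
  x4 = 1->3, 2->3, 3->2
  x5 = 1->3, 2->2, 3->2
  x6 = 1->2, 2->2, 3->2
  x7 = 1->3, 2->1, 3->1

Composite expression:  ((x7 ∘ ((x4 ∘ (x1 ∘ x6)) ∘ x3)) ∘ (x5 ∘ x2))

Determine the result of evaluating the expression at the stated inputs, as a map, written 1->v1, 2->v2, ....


(x1 ∘ x6) = 1->1, 2->1, 3->1
(x4 ∘ (x1 ∘ x6)) = 1->3, 2->3, 3->3
((x4 ∘ (x1 ∘ x6)) ∘ x3) = 1->3, 2->3, 3->3
(x7 ∘ ((x4 ∘ (x1 ∘ x6)) ∘ x3)) = 1->1, 2->1, 3->1
(x5 ∘ x2) = 1->2, 2->2, 3->3
((x7 ∘ ((x4 ∘ (x1 ∘ x6)) ∘ x3)) ∘ (x5 ∘ x2)) = 1->1, 2->1, 3->1

1->1, 2->1, 3->1


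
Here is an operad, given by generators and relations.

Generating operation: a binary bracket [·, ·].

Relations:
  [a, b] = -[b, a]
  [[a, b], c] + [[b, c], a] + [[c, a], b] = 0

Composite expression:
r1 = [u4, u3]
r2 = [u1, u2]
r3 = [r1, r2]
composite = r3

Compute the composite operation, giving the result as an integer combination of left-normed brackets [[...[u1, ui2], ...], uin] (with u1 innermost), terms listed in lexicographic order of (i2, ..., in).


[[[u1, u2], u3], u4] - [[[u1, u2], u4], u3]


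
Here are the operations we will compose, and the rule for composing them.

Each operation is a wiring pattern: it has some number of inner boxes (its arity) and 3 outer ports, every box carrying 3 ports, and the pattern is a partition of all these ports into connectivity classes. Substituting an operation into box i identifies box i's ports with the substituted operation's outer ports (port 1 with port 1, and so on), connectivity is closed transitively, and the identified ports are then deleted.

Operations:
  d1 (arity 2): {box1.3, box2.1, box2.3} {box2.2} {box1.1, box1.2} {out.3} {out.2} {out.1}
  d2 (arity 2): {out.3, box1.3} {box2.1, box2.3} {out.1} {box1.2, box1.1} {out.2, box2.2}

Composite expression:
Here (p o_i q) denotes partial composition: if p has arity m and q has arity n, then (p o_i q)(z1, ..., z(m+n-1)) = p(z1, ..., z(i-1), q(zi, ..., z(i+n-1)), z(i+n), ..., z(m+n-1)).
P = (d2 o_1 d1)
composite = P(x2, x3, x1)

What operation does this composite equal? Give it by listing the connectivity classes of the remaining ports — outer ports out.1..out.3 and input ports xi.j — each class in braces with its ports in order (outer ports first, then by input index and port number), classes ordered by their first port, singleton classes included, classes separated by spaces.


{out.1} {out.2, x1.2} {out.3} {x1.1, x1.3} {x2.1, x2.2} {x2.3, x3.1, x3.3} {x3.2}

Treat the ports identified at d2 as solder joints: merge, then drop.
through d1, on inputs (x2, x3): {out.1} {out.2} {out.3} {x2.1, x2.2} {x2.3, x3.1, x3.3} {x3.2} (out.j = stage outer ports)
through d2, on inputs (x2, x3, x1): {out.1} {out.2, x1.2} {out.3} {x1.1, x1.3} {x2.1, x2.2} {x2.3, x3.1, x3.3} {x3.2} (out.j = stage outer ports)


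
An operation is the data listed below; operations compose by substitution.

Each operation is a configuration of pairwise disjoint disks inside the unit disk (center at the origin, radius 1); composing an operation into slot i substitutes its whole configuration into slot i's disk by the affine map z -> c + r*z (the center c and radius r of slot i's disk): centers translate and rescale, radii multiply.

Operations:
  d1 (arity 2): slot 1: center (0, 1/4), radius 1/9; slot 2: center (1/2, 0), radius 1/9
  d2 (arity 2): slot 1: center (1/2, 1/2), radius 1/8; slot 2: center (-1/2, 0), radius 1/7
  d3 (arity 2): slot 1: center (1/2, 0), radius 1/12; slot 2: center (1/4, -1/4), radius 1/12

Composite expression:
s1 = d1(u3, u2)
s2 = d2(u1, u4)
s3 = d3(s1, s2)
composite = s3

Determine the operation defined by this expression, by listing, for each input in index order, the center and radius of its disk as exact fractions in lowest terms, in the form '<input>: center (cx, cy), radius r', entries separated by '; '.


u1: center (7/24, -5/24), radius 1/96; u2: center (13/24, 0), radius 1/108; u3: center (1/2, 1/48), radius 1/108; u4: center (5/24, -1/4), radius 1/84


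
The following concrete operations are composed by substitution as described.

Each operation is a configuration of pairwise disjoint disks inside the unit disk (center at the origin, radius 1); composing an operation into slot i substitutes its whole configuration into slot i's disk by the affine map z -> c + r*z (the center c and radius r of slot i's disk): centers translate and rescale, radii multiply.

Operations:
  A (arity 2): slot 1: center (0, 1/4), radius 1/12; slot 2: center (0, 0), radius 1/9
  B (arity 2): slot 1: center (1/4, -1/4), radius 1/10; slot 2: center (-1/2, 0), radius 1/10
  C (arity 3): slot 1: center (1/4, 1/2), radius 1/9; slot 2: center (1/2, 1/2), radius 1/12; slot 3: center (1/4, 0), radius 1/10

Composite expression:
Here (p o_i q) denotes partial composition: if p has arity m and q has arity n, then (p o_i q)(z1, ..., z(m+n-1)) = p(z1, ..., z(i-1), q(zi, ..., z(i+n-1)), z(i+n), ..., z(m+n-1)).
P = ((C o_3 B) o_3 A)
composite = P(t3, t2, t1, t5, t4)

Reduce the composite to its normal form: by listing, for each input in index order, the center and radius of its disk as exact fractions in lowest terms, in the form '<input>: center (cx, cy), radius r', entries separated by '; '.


Only the slot chain above each t matters under C; compose those maps.
input t3: composing its 1 substitution step yields center (1/4, 1/2), radius 1/9
input t2: composing its 1 substitution step yields center (1/2, 1/2), radius 1/12
input t1: composing its 3 substitution steps yields center (11/40, -9/400), radius 1/1200
input t5: composing its 3 substitution steps yields center (11/40, -1/40), radius 1/900
input t4: composing its 2 substitution steps yields center (1/5, 0), radius 1/100

t1: center (11/40, -9/400), radius 1/1200; t2: center (1/2, 1/2), radius 1/12; t3: center (1/4, 1/2), radius 1/9; t4: center (1/5, 0), radius 1/100; t5: center (11/40, -1/40), radius 1/900


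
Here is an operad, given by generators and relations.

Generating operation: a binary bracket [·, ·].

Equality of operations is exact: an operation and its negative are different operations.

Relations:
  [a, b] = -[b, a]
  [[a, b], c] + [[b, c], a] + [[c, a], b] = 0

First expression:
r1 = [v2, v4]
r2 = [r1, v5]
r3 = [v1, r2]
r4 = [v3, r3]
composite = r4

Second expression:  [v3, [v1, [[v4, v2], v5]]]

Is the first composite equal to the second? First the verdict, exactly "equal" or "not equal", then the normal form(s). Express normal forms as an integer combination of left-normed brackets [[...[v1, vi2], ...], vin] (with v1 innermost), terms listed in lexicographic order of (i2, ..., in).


not equal — first -[[[[v1, v2], v4], v5], v3] + [[[[v1, v4], v2], v5], v3] + [[[[v1, v5], v2], v4], v3] - [[[[v1, v5], v4], v2], v3], second [[[[v1, v2], v4], v5], v3] - [[[[v1, v4], v2], v5], v3] - [[[[v1, v5], v2], v4], v3] + [[[[v1, v5], v4], v2], v3]

The first composite normalizes to -[[[[v1, v2], v4], v5], v3] + [[[[v1, v4], v2], v5], v3] + [[[[v1, v5], v2], v4], v3] - [[[[v1, v5], v4], v2], v3]
The second composite normalizes to [[[[v1, v2], v4], v5], v3] - [[[[v1, v4], v2], v5], v3] - [[[[v1, v5], v2], v4], v3] + [[[[v1, v5], v4], v2], v3]
Different reductions; not equal.


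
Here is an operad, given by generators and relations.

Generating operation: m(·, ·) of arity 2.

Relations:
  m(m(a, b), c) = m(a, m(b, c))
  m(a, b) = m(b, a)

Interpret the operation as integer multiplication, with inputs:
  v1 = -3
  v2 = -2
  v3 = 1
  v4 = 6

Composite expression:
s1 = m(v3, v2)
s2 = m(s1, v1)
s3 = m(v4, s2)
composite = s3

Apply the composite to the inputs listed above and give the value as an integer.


m(v3, v2) = -2
m(m(v3, v2), v1) = 6
m(v4, m(m(v3, v2), v1)) = 36

36


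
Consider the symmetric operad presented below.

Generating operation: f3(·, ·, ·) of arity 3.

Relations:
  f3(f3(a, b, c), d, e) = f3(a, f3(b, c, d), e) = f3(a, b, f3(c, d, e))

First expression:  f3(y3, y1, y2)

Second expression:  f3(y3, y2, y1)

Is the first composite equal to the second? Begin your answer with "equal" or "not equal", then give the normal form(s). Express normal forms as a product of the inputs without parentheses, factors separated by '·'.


The first expression reduces to y3 · y1 · y2
The second expression reduces to y3 · y2 · y1
They disagree, so not equal.

not equal; first: y3 · y1 · y2; second: y3 · y2 · y1


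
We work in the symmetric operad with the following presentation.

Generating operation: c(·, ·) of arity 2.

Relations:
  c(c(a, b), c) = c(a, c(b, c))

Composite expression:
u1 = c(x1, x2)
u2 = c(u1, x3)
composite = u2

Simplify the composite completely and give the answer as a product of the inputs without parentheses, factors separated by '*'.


x1 * x2 * x3

All parenthesizations of c agree; list the x-inputs left to right.
c(x1, x2) flattens to x1 * x2
c(c(x1, x2), x3) flattens to x1 * x2 * x3


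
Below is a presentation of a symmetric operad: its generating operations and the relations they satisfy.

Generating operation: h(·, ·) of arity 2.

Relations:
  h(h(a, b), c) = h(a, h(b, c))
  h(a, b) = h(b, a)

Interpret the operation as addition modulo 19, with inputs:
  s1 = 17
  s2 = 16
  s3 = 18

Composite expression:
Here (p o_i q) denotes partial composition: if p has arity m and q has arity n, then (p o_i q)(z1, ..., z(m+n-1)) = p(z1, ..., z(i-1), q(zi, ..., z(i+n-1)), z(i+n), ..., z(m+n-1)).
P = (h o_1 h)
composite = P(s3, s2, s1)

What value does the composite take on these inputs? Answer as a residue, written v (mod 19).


13 (mod 19)


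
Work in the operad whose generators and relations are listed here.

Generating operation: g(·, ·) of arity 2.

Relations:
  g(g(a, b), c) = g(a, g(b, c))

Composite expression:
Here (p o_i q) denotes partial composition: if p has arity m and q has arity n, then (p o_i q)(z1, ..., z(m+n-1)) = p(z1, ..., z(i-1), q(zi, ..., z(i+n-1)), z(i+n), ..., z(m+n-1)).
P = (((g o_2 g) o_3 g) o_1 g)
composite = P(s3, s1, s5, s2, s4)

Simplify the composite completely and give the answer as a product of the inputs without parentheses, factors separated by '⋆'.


s3 ⋆ s1 ⋆ s5 ⋆ s2 ⋆ s4


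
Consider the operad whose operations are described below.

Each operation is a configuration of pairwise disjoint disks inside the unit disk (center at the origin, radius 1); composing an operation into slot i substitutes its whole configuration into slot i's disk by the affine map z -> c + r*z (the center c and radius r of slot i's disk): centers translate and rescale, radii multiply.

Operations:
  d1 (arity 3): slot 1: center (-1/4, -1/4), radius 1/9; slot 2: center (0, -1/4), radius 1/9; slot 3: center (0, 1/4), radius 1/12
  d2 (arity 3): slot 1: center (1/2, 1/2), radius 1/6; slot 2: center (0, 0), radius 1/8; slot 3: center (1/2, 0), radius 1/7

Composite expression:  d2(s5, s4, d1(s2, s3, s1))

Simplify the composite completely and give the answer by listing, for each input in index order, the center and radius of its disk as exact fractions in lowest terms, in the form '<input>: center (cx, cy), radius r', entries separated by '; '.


s1: center (1/2, 1/28), radius 1/84; s2: center (13/28, -1/28), radius 1/63; s3: center (1/2, -1/28), radius 1/63; s4: center (0, 0), radius 1/8; s5: center (1/2, 1/2), radius 1/6

Only the slot chain above each s matters under d2; compose those maps.
tracing s5 down its 1-map path: center (1/2, 1/2), radius 1/6
tracing s4 down its 1-map path: center (0, 0), radius 1/8
tracing s2 down its 2-map path: center (13/28, -1/28), radius 1/63
tracing s3 down its 2-map path: center (1/2, -1/28), radius 1/63
tracing s1 down its 2-map path: center (1/2, 1/28), radius 1/84


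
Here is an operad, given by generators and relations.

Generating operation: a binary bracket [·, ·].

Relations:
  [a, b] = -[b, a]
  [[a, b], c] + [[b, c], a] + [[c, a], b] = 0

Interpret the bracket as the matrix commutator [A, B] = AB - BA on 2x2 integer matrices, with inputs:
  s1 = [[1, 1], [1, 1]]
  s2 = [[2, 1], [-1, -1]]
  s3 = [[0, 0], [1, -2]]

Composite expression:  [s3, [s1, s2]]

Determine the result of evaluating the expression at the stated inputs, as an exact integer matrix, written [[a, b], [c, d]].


[[3, -6], [-10, -3]]

[s1, s2] = [[-2, -3], [3, 2]]
[s3, [s1, s2]] = [[3, -6], [-10, -3]]


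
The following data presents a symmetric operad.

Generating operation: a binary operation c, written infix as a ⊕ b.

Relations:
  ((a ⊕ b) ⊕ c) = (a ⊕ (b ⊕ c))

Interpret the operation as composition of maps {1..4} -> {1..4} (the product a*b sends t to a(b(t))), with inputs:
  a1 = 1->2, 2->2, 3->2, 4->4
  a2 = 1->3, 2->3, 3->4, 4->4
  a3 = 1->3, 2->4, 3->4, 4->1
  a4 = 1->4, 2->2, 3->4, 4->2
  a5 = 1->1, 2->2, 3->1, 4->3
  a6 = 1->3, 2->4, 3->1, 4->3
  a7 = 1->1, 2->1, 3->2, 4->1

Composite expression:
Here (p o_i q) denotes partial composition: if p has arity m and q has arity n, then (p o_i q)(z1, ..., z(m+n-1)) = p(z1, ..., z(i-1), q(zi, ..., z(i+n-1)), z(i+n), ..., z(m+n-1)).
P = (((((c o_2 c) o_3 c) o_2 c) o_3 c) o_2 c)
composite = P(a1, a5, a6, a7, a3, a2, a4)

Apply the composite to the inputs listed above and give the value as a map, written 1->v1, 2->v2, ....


1->2, 2->2, 3->2, 4->2

(a5 ⊕ a6) = 1->1, 2->3, 3->1, 4->1
(a7 ⊕ a3) = 1->2, 2->1, 3->1, 4->1
((a5 ⊕ a6) ⊕ (a7 ⊕ a3)) = 1->3, 2->1, 3->1, 4->1
(a2 ⊕ a4) = 1->4, 2->3, 3->4, 4->3
(((a5 ⊕ a6) ⊕ (a7 ⊕ a3)) ⊕ (a2 ⊕ a4)) = 1->1, 2->1, 3->1, 4->1
(a1 ⊕ (((a5 ⊕ a6) ⊕ (a7 ⊕ a3)) ⊕ (a2 ⊕ a4))) = 1->2, 2->2, 3->2, 4->2


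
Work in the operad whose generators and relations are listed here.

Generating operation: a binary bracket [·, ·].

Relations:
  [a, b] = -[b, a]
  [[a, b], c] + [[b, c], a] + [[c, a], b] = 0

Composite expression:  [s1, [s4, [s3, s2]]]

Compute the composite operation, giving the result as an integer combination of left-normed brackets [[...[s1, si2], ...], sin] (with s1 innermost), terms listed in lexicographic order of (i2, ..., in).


[[[s1, s2], s3], s4] - [[[s1, s3], s2], s4] - [[[s1, s4], s2], s3] + [[[s1, s4], s3], s2]


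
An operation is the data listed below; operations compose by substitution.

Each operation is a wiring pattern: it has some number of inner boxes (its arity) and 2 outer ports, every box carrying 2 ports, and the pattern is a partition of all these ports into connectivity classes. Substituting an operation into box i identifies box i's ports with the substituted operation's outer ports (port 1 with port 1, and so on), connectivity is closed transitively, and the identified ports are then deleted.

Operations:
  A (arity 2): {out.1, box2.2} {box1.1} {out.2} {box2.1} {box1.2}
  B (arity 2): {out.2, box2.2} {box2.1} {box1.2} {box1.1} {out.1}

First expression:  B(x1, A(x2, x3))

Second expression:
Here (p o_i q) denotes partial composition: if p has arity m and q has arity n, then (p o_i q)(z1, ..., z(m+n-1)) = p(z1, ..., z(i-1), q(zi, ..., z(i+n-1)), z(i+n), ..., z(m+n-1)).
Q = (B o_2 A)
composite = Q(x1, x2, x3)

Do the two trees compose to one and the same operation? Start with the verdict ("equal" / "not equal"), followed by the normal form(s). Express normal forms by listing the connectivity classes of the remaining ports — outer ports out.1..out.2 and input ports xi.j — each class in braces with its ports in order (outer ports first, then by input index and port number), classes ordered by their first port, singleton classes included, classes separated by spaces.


The first expression reduces to {out.1} {out.2} {x1.1} {x1.2} {x2.1} {x2.2} {x3.1} {x3.2}
The second expression reduces to {out.1} {out.2} {x1.1} {x1.2} {x2.1} {x2.2} {x3.1} {x3.2}
Identical normal forms: equal.

equal — both sides give {out.1} {out.2} {x1.1} {x1.2} {x2.1} {x2.2} {x3.1} {x3.2}


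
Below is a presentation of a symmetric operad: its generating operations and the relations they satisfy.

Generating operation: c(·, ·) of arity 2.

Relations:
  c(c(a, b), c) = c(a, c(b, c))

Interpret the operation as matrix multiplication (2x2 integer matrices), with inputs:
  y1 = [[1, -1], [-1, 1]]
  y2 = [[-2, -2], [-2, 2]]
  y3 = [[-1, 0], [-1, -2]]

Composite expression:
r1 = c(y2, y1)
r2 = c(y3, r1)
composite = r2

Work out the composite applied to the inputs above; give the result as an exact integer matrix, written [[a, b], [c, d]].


[[0, 0], [8, -8]]

c(y2, y1) = [[0, 0], [-4, 4]]
c(y3, c(y2, y1)) = [[0, 0], [8, -8]]


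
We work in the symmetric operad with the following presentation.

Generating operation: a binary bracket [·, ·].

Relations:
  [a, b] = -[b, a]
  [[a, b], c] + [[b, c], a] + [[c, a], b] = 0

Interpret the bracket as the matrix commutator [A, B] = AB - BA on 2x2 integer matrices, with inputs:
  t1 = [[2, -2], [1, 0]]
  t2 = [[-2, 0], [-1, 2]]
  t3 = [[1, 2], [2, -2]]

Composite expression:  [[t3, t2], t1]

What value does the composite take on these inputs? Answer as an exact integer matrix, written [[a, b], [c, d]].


[[-2, -8], [-6, 2]]

[t3, t2] = [[-2, 8], [-5, 2]]
[[t3, t2], t1] = [[-2, -8], [-6, 2]]


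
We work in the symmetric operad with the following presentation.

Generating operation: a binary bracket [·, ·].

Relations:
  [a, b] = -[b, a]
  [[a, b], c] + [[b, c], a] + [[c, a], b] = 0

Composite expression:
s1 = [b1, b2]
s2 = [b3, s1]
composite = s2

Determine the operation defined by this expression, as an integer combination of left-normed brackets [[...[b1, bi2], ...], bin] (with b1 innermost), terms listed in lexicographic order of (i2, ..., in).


-[[b1, b2], b3]

A multilinear Lie element is pinned by b1-initial words (b1 innermost).
Composite bracket: [b3, [b1, b2]]
The bracket unfolds into 4 signed words via [a, b] = ab - ba (2^2 = 4).
The b1-initial words carry the normal form:
  b1b2b3 (sign -1) contributes -[[b1, b2], b3]


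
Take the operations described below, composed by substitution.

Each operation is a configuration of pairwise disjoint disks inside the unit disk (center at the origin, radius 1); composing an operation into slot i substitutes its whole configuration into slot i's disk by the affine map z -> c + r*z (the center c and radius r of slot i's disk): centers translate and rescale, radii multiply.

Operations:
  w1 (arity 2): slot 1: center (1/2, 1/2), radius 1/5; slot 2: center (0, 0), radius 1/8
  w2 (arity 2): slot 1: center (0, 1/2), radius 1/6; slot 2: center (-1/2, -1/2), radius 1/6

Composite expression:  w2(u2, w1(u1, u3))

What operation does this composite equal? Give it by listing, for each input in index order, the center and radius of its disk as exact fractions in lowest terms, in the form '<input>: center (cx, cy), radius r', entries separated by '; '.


u1: center (-5/12, -5/12), radius 1/30; u2: center (0, 1/2), radius 1/6; u3: center (-1/2, -1/2), radius 1/48

Each u-disk chains the slot maps above it in w2; radii multiply.
u2 passes through 1 substitution, ending at center (0, 1/2), radius 1/6
u1 passes through 2 substitutions, ending at center (-5/12, -5/12), radius 1/30
u3 passes through 2 substitutions, ending at center (-1/2, -1/2), radius 1/48


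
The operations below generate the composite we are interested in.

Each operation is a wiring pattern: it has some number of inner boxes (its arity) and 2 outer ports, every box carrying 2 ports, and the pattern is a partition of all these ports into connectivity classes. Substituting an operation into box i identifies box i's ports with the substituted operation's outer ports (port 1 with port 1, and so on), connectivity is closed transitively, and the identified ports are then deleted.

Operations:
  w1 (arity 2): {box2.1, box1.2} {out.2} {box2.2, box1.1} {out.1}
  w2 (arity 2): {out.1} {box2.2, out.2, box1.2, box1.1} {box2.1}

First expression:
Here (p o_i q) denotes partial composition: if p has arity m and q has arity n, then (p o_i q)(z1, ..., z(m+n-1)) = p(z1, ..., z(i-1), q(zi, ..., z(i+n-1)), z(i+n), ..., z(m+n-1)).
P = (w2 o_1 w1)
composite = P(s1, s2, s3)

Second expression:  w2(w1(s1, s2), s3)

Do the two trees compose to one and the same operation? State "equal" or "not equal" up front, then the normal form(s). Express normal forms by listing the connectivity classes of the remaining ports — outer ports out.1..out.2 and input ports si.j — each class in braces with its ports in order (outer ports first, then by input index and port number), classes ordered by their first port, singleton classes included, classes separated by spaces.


The first expression reduces to {out.1} {out.2, s3.2} {s1.1, s2.2} {s1.2, s2.1} {s3.1}
The second expression reduces to {out.1} {out.2, s3.2} {s1.1, s2.2} {s1.2, s2.1} {s3.1}
Both agree, so they are equal.

equal; both compose to {out.1} {out.2, s3.2} {s1.1, s2.2} {s1.2, s2.1} {s3.1}


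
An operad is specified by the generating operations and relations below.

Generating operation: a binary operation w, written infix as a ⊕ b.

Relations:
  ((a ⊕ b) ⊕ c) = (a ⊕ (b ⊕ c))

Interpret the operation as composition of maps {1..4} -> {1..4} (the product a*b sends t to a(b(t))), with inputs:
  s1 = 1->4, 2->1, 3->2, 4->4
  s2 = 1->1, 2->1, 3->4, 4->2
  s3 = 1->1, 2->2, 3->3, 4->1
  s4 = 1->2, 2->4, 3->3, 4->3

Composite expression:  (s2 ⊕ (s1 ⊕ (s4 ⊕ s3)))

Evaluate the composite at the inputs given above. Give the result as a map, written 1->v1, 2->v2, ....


1->1, 2->2, 3->1, 4->1


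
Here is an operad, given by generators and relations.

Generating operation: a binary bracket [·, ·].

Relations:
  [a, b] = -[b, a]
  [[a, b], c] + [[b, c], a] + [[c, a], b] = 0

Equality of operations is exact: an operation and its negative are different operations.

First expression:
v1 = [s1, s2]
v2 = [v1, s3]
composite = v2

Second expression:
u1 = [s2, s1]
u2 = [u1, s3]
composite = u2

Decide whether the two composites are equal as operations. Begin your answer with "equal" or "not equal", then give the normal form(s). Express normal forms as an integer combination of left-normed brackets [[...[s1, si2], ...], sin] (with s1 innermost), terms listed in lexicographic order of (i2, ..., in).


not equal; the first gives [[s1, s2], s3] and the second -[[s1, s2], s3]

The first expression, normalized: [[s1, s2], s3]
The second expression, normalized: -[[s1, s2], s3]
They disagree, so not equal.


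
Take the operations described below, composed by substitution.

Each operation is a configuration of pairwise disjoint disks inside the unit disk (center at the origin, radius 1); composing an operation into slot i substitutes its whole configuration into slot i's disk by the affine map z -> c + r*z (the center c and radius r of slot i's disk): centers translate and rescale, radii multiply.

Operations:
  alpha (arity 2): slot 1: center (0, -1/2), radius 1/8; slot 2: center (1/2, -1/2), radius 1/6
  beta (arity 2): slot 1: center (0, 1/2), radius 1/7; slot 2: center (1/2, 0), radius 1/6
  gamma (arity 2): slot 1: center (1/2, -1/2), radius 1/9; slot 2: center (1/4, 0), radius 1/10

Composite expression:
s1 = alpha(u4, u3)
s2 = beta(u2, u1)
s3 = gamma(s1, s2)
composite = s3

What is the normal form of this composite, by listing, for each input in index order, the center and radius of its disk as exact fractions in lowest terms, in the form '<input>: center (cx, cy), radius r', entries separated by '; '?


u1: center (3/10, 0), radius 1/60; u2: center (1/4, 1/20), radius 1/70; u3: center (5/9, -5/9), radius 1/54; u4: center (1/2, -5/9), radius 1/72

Each u-disk chains the slot maps above it in gamma; radii multiply.
tracing u4 down its 2-map path: center (1/2, -5/9), radius 1/72
tracing u3 down its 2-map path: center (5/9, -5/9), radius 1/54
tracing u2 down its 2-map path: center (1/4, 1/20), radius 1/70
tracing u1 down its 2-map path: center (3/10, 0), radius 1/60


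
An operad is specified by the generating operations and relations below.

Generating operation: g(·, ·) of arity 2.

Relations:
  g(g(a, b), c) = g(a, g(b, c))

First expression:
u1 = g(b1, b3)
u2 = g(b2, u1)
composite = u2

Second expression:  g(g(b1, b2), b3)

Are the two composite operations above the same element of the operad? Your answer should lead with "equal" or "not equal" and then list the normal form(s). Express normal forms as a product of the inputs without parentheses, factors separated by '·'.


The first expression reduces to b2 · b1 · b3
The second expression reduces to b1 · b2 · b3
No match — not equal.

not equal — first b2 · b1 · b3, second b1 · b2 · b3


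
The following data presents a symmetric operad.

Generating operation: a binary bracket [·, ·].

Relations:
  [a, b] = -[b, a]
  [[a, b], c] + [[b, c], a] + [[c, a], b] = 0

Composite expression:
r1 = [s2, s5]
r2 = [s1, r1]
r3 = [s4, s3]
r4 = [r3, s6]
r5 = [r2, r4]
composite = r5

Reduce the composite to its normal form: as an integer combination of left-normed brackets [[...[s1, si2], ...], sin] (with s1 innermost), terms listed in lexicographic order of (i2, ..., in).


-[[[[[s1, s2], s5], s3], s4], s6] + [[[[[s1, s2], s5], s4], s3], s6] + [[[[[s1, s2], s5], s6], s3], s4] - [[[[[s1, s2], s5], s6], s4], s3] + [[[[[s1, s5], s2], s3], s4], s6] - [[[[[s1, s5], s2], s4], s3], s6] - [[[[[s1, s5], s2], s6], s3], s4] + [[[[[s1, s5], s2], s6], s4], s3]


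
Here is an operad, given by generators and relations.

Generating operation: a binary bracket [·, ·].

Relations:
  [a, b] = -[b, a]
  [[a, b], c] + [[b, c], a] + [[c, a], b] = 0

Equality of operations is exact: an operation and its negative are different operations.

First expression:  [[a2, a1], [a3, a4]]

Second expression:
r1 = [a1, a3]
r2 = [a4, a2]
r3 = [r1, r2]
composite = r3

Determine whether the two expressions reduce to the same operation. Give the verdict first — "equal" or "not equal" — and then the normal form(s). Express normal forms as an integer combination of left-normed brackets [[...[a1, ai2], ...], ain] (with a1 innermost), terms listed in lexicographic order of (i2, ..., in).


not equal: they reduce to -[[[a1, a2], a3], a4] + [[[a1, a2], a4], a3] and -[[[a1, a3], a2], a4] + [[[a1, a3], a4], a2]

The first expression, normalized: -[[[a1, a2], a3], a4] + [[[a1, a2], a4], a3]
The second expression, normalized: -[[[a1, a3], a2], a4] + [[[a1, a3], a4], a2]
The normal forms differ: not equal.


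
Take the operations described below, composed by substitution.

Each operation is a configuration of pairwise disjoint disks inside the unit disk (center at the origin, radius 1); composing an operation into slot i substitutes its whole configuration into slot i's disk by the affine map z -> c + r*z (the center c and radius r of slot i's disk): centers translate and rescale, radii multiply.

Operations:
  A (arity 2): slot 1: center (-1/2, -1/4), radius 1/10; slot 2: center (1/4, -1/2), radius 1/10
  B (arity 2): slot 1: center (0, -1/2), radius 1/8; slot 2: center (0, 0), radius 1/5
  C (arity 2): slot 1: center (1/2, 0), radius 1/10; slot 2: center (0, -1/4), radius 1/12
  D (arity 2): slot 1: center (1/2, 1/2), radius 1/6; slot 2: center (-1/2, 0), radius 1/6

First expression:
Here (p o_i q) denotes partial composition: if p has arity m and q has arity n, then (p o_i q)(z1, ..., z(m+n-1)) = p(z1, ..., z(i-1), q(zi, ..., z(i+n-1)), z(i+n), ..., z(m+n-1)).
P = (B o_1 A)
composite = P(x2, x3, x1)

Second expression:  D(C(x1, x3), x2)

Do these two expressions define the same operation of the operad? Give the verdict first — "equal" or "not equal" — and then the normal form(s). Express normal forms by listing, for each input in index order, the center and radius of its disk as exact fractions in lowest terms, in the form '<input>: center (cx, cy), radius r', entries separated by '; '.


not equal; the first gives x1: center (0, 0), radius 1/5; x2: center (-1/16, -17/32), radius 1/80; x3: center (1/32, -9/16), radius 1/80 and the second x1: center (7/12, 1/2), radius 1/60; x2: center (-1/2, 0), radius 1/6; x3: center (1/2, 11/24), radius 1/72

The first composite normalizes to x1: center (0, 0), radius 1/5; x2: center (-1/16, -17/32), radius 1/80; x3: center (1/32, -9/16), radius 1/80
The second composite normalizes to x1: center (7/12, 1/2), radius 1/60; x2: center (-1/2, 0), radius 1/6; x3: center (1/2, 11/24), radius 1/72
Different reductions; not equal.


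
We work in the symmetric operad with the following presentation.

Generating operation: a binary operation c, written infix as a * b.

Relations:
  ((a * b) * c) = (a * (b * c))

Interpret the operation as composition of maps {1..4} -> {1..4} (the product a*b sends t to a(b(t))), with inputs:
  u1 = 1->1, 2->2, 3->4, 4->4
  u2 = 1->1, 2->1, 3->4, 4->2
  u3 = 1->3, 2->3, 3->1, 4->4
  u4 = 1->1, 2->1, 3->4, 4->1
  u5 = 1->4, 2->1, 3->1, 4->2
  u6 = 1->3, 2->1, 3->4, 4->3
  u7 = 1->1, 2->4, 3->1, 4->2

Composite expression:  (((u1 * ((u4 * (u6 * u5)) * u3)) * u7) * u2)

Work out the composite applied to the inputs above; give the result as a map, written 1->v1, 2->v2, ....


1->4, 2->4, 3->4, 4->1

(u6 * u5) = 1->3, 2->3, 3->3, 4->1
(u4 * (u6 * u5)) = 1->4, 2->4, 3->4, 4->1
((u4 * (u6 * u5)) * u3) = 1->4, 2->4, 3->4, 4->1
(u1 * ((u4 * (u6 * u5)) * u3)) = 1->4, 2->4, 3->4, 4->1
((u1 * ((u4 * (u6 * u5)) * u3)) * u7) = 1->4, 2->1, 3->4, 4->4
(((u1 * ((u4 * (u6 * u5)) * u3)) * u7) * u2) = 1->4, 2->4, 3->4, 4->1


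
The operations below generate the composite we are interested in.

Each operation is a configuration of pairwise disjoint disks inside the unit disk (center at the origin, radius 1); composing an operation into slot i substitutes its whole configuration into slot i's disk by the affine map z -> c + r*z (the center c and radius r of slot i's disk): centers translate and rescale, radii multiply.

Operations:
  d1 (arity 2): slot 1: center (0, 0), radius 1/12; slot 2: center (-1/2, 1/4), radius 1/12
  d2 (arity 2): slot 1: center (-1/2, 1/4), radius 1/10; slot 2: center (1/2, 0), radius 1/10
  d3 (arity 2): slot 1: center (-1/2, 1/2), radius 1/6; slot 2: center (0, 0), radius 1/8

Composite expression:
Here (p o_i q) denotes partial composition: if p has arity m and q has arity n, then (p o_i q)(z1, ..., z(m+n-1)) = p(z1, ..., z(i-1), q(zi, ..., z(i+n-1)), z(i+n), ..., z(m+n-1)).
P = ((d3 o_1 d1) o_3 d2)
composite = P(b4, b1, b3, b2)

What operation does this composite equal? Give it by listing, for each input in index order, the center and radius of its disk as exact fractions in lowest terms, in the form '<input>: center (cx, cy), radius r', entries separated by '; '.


b1: center (-7/12, 13/24), radius 1/72; b2: center (1/16, 0), radius 1/80; b3: center (-1/16, 1/32), radius 1/80; b4: center (-1/2, 1/2), radius 1/72

Below d3, radii multiply path by path; the b-disk centers shift.
b4 passes through 2 substitutions, ending at center (-1/2, 1/2), radius 1/72
b1 passes through 2 substitutions, ending at center (-7/12, 13/24), radius 1/72
b3 passes through 2 substitutions, ending at center (-1/16, 1/32), radius 1/80
b2 passes through 2 substitutions, ending at center (1/16, 0), radius 1/80


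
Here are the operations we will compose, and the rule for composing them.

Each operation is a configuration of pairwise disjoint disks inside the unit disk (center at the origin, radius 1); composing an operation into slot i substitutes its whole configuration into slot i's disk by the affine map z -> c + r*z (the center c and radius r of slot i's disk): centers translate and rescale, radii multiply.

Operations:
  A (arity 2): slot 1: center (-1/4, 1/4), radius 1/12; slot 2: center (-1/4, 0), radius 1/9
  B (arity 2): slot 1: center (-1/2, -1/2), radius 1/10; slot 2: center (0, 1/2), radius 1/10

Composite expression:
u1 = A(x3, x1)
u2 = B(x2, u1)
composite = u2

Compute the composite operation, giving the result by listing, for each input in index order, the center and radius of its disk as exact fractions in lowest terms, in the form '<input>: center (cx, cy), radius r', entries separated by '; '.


x1: center (-1/40, 1/2), radius 1/90; x2: center (-1/2, -1/2), radius 1/10; x3: center (-1/40, 21/40), radius 1/120

Only the slot chain above each x matters under B; compose those maps.
x2: after 1 affine step, its disk has center (-1/2, -1/2), radius 1/10
x3: after 2 affine steps, its disk has center (-1/40, 21/40), radius 1/120
x1: after 2 affine steps, its disk has center (-1/40, 1/2), radius 1/90


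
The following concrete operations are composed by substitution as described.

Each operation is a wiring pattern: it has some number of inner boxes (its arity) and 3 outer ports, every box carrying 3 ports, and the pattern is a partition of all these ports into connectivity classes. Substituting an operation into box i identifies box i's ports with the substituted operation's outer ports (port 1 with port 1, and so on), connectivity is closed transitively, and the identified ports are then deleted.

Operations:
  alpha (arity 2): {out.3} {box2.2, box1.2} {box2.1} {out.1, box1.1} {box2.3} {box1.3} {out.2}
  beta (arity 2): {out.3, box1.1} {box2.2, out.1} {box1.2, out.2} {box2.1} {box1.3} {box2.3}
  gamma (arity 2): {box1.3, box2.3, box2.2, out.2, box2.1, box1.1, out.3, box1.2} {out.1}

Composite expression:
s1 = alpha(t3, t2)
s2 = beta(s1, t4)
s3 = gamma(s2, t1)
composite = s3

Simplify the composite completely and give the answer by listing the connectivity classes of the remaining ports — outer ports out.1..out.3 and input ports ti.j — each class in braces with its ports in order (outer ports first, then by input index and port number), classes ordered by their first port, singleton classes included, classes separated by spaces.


{out.1} {out.2, out.3, t1.1, t1.2, t1.3, t3.1, t4.2} {t2.1} {t2.2, t3.2} {t2.3} {t3.3} {t4.1} {t4.3}

Treat the ports identified at gamma as solder joints: merge, then drop.
stage alpha: inputs (t3, t2), connectivity {out.1, t3.1} {out.2} {out.3} {t2.1} {t2.2, t3.2} {t2.3} {t3.3}, out.j its boundary
stage beta: inputs (t3, t2, t4), connectivity {out.1, t4.2} {out.2} {out.3, t3.1} {t2.1} {t2.2, t3.2} {t2.3} {t3.3} {t4.1} {t4.3}, out.j its boundary
stage gamma: inputs (t3, t2, t4, t1), connectivity {out.1} {out.2, out.3, t1.1, t1.2, t1.3, t3.1, t4.2} {t2.1} {t2.2, t3.2} {t2.3} {t3.3} {t4.1} {t4.3}, out.j its boundary


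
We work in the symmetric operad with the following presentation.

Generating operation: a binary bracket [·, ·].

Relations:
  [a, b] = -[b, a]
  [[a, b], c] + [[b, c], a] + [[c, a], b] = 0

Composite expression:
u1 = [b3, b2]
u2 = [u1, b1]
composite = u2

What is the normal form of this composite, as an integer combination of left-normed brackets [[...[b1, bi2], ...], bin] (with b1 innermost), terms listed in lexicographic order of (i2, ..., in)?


Skip Jacobi rewriting: expand, keep b1-initial words, read off terms.
Composite bracket: [[b3, b2], b1]
The bracket unfolds into 4 signed words via [a, b] = ab - ba (2^2 = 4).
Keep just the words that open with b1:
  word b1b2b3 has sign +1, contributing +[[b1, b2], b3]
  word b1b3b2 has sign -1, contributing -[[b1, b3], b2]

[[b1, b2], b3] - [[b1, b3], b2]


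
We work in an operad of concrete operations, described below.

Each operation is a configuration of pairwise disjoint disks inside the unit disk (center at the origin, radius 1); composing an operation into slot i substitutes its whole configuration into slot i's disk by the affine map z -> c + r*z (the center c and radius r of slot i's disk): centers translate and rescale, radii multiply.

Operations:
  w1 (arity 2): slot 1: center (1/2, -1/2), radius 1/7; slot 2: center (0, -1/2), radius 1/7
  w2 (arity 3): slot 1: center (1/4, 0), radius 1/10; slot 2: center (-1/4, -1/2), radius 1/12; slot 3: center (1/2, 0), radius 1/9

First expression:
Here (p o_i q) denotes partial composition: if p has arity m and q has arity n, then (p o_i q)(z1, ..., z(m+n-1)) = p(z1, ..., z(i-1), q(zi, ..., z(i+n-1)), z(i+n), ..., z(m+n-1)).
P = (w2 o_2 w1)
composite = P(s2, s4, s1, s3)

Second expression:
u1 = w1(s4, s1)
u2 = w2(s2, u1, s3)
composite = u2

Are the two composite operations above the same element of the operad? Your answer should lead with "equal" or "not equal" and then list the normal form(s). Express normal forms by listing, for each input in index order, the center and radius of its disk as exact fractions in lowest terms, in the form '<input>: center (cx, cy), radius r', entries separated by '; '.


equal — both sides give s1: center (-1/4, -13/24), radius 1/84; s2: center (1/4, 0), radius 1/10; s3: center (1/2, 0), radius 1/9; s4: center (-5/24, -13/24), radius 1/84

The first expression reduces to s1: center (-1/4, -13/24), radius 1/84; s2: center (1/4, 0), radius 1/10; s3: center (1/2, 0), radius 1/9; s4: center (-5/24, -13/24), radius 1/84
The second expression reduces to s1: center (-1/4, -13/24), radius 1/84; s2: center (1/4, 0), radius 1/10; s3: center (1/2, 0), radius 1/9; s4: center (-5/24, -13/24), radius 1/84
Both agree, so they are equal.
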